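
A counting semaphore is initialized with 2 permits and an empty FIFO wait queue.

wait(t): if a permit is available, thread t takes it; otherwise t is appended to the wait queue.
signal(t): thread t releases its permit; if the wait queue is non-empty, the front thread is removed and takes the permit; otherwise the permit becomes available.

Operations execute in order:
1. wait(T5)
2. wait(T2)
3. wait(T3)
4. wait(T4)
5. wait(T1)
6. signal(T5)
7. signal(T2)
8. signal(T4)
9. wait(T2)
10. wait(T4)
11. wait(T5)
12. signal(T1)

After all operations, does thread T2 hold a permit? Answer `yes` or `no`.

Answer: yes

Derivation:
Step 1: wait(T5) -> count=1 queue=[] holders={T5}
Step 2: wait(T2) -> count=0 queue=[] holders={T2,T5}
Step 3: wait(T3) -> count=0 queue=[T3] holders={T2,T5}
Step 4: wait(T4) -> count=0 queue=[T3,T4] holders={T2,T5}
Step 5: wait(T1) -> count=0 queue=[T3,T4,T1] holders={T2,T5}
Step 6: signal(T5) -> count=0 queue=[T4,T1] holders={T2,T3}
Step 7: signal(T2) -> count=0 queue=[T1] holders={T3,T4}
Step 8: signal(T4) -> count=0 queue=[] holders={T1,T3}
Step 9: wait(T2) -> count=0 queue=[T2] holders={T1,T3}
Step 10: wait(T4) -> count=0 queue=[T2,T4] holders={T1,T3}
Step 11: wait(T5) -> count=0 queue=[T2,T4,T5] holders={T1,T3}
Step 12: signal(T1) -> count=0 queue=[T4,T5] holders={T2,T3}
Final holders: {T2,T3} -> T2 in holders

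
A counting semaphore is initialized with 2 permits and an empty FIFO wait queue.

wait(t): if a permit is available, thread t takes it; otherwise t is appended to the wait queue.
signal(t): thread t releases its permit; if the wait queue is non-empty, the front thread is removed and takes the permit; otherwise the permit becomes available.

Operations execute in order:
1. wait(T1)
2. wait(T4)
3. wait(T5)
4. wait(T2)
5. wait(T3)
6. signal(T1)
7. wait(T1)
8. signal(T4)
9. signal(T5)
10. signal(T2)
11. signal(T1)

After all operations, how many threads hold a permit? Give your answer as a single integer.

Step 1: wait(T1) -> count=1 queue=[] holders={T1}
Step 2: wait(T4) -> count=0 queue=[] holders={T1,T4}
Step 3: wait(T5) -> count=0 queue=[T5] holders={T1,T4}
Step 4: wait(T2) -> count=0 queue=[T5,T2] holders={T1,T4}
Step 5: wait(T3) -> count=0 queue=[T5,T2,T3] holders={T1,T4}
Step 6: signal(T1) -> count=0 queue=[T2,T3] holders={T4,T5}
Step 7: wait(T1) -> count=0 queue=[T2,T3,T1] holders={T4,T5}
Step 8: signal(T4) -> count=0 queue=[T3,T1] holders={T2,T5}
Step 9: signal(T5) -> count=0 queue=[T1] holders={T2,T3}
Step 10: signal(T2) -> count=0 queue=[] holders={T1,T3}
Step 11: signal(T1) -> count=1 queue=[] holders={T3}
Final holders: {T3} -> 1 thread(s)

Answer: 1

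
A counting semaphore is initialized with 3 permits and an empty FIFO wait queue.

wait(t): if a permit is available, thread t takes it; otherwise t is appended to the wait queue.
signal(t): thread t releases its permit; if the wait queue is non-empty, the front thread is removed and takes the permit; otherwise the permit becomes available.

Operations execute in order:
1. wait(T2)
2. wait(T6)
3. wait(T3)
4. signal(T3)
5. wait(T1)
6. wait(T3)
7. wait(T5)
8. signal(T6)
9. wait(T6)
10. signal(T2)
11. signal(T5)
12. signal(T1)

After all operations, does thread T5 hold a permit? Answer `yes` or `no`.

Step 1: wait(T2) -> count=2 queue=[] holders={T2}
Step 2: wait(T6) -> count=1 queue=[] holders={T2,T6}
Step 3: wait(T3) -> count=0 queue=[] holders={T2,T3,T6}
Step 4: signal(T3) -> count=1 queue=[] holders={T2,T6}
Step 5: wait(T1) -> count=0 queue=[] holders={T1,T2,T6}
Step 6: wait(T3) -> count=0 queue=[T3] holders={T1,T2,T6}
Step 7: wait(T5) -> count=0 queue=[T3,T5] holders={T1,T2,T6}
Step 8: signal(T6) -> count=0 queue=[T5] holders={T1,T2,T3}
Step 9: wait(T6) -> count=0 queue=[T5,T6] holders={T1,T2,T3}
Step 10: signal(T2) -> count=0 queue=[T6] holders={T1,T3,T5}
Step 11: signal(T5) -> count=0 queue=[] holders={T1,T3,T6}
Step 12: signal(T1) -> count=1 queue=[] holders={T3,T6}
Final holders: {T3,T6} -> T5 not in holders

Answer: no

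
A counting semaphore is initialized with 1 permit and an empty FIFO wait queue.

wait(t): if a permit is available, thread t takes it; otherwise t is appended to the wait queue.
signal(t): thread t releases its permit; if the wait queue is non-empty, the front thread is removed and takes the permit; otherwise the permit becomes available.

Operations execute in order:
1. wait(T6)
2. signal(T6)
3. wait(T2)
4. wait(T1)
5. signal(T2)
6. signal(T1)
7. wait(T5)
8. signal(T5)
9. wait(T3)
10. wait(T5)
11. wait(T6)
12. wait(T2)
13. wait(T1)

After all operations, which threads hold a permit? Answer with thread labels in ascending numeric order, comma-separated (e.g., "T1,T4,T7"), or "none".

Answer: T3

Derivation:
Step 1: wait(T6) -> count=0 queue=[] holders={T6}
Step 2: signal(T6) -> count=1 queue=[] holders={none}
Step 3: wait(T2) -> count=0 queue=[] holders={T2}
Step 4: wait(T1) -> count=0 queue=[T1] holders={T2}
Step 5: signal(T2) -> count=0 queue=[] holders={T1}
Step 6: signal(T1) -> count=1 queue=[] holders={none}
Step 7: wait(T5) -> count=0 queue=[] holders={T5}
Step 8: signal(T5) -> count=1 queue=[] holders={none}
Step 9: wait(T3) -> count=0 queue=[] holders={T3}
Step 10: wait(T5) -> count=0 queue=[T5] holders={T3}
Step 11: wait(T6) -> count=0 queue=[T5,T6] holders={T3}
Step 12: wait(T2) -> count=0 queue=[T5,T6,T2] holders={T3}
Step 13: wait(T1) -> count=0 queue=[T5,T6,T2,T1] holders={T3}
Final holders: T3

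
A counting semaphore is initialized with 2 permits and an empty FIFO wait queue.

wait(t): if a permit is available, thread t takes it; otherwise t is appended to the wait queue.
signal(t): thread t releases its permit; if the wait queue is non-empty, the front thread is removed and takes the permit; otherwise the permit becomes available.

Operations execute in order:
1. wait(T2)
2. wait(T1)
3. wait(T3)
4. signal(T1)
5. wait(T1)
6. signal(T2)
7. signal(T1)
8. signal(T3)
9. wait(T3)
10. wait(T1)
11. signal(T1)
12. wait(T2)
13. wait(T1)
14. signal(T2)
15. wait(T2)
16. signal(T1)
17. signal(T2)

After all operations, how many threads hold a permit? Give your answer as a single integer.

Answer: 1

Derivation:
Step 1: wait(T2) -> count=1 queue=[] holders={T2}
Step 2: wait(T1) -> count=0 queue=[] holders={T1,T2}
Step 3: wait(T3) -> count=0 queue=[T3] holders={T1,T2}
Step 4: signal(T1) -> count=0 queue=[] holders={T2,T3}
Step 5: wait(T1) -> count=0 queue=[T1] holders={T2,T3}
Step 6: signal(T2) -> count=0 queue=[] holders={T1,T3}
Step 7: signal(T1) -> count=1 queue=[] holders={T3}
Step 8: signal(T3) -> count=2 queue=[] holders={none}
Step 9: wait(T3) -> count=1 queue=[] holders={T3}
Step 10: wait(T1) -> count=0 queue=[] holders={T1,T3}
Step 11: signal(T1) -> count=1 queue=[] holders={T3}
Step 12: wait(T2) -> count=0 queue=[] holders={T2,T3}
Step 13: wait(T1) -> count=0 queue=[T1] holders={T2,T3}
Step 14: signal(T2) -> count=0 queue=[] holders={T1,T3}
Step 15: wait(T2) -> count=0 queue=[T2] holders={T1,T3}
Step 16: signal(T1) -> count=0 queue=[] holders={T2,T3}
Step 17: signal(T2) -> count=1 queue=[] holders={T3}
Final holders: {T3} -> 1 thread(s)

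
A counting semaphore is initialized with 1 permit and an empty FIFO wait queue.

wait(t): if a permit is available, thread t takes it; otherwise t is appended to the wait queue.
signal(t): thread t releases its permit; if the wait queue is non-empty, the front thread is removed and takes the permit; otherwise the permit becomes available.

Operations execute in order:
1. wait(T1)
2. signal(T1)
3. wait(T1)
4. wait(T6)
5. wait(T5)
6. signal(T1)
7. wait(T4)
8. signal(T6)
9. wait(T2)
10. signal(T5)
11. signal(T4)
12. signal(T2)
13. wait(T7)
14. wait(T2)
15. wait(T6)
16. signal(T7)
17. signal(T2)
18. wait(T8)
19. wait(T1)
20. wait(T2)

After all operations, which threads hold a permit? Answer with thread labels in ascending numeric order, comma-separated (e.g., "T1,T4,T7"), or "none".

Answer: T6

Derivation:
Step 1: wait(T1) -> count=0 queue=[] holders={T1}
Step 2: signal(T1) -> count=1 queue=[] holders={none}
Step 3: wait(T1) -> count=0 queue=[] holders={T1}
Step 4: wait(T6) -> count=0 queue=[T6] holders={T1}
Step 5: wait(T5) -> count=0 queue=[T6,T5] holders={T1}
Step 6: signal(T1) -> count=0 queue=[T5] holders={T6}
Step 7: wait(T4) -> count=0 queue=[T5,T4] holders={T6}
Step 8: signal(T6) -> count=0 queue=[T4] holders={T5}
Step 9: wait(T2) -> count=0 queue=[T4,T2] holders={T5}
Step 10: signal(T5) -> count=0 queue=[T2] holders={T4}
Step 11: signal(T4) -> count=0 queue=[] holders={T2}
Step 12: signal(T2) -> count=1 queue=[] holders={none}
Step 13: wait(T7) -> count=0 queue=[] holders={T7}
Step 14: wait(T2) -> count=0 queue=[T2] holders={T7}
Step 15: wait(T6) -> count=0 queue=[T2,T6] holders={T7}
Step 16: signal(T7) -> count=0 queue=[T6] holders={T2}
Step 17: signal(T2) -> count=0 queue=[] holders={T6}
Step 18: wait(T8) -> count=0 queue=[T8] holders={T6}
Step 19: wait(T1) -> count=0 queue=[T8,T1] holders={T6}
Step 20: wait(T2) -> count=0 queue=[T8,T1,T2] holders={T6}
Final holders: T6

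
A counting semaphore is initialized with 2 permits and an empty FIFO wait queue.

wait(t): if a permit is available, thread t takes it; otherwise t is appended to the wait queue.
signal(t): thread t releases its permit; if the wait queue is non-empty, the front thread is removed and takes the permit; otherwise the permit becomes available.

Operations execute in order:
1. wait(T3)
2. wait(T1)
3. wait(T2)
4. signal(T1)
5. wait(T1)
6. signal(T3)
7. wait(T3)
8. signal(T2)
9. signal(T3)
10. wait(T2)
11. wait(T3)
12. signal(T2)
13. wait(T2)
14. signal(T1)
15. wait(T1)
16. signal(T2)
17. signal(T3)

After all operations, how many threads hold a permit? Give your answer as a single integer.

Answer: 1

Derivation:
Step 1: wait(T3) -> count=1 queue=[] holders={T3}
Step 2: wait(T1) -> count=0 queue=[] holders={T1,T3}
Step 3: wait(T2) -> count=0 queue=[T2] holders={T1,T3}
Step 4: signal(T1) -> count=0 queue=[] holders={T2,T3}
Step 5: wait(T1) -> count=0 queue=[T1] holders={T2,T3}
Step 6: signal(T3) -> count=0 queue=[] holders={T1,T2}
Step 7: wait(T3) -> count=0 queue=[T3] holders={T1,T2}
Step 8: signal(T2) -> count=0 queue=[] holders={T1,T3}
Step 9: signal(T3) -> count=1 queue=[] holders={T1}
Step 10: wait(T2) -> count=0 queue=[] holders={T1,T2}
Step 11: wait(T3) -> count=0 queue=[T3] holders={T1,T2}
Step 12: signal(T2) -> count=0 queue=[] holders={T1,T3}
Step 13: wait(T2) -> count=0 queue=[T2] holders={T1,T3}
Step 14: signal(T1) -> count=0 queue=[] holders={T2,T3}
Step 15: wait(T1) -> count=0 queue=[T1] holders={T2,T3}
Step 16: signal(T2) -> count=0 queue=[] holders={T1,T3}
Step 17: signal(T3) -> count=1 queue=[] holders={T1}
Final holders: {T1} -> 1 thread(s)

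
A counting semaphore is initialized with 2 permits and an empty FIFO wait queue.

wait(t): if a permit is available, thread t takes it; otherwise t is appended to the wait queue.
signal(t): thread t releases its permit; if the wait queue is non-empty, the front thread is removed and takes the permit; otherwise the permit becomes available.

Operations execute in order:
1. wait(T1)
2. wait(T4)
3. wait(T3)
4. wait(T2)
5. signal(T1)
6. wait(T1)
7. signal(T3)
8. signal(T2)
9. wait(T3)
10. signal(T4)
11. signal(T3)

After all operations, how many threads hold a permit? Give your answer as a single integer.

Answer: 1

Derivation:
Step 1: wait(T1) -> count=1 queue=[] holders={T1}
Step 2: wait(T4) -> count=0 queue=[] holders={T1,T4}
Step 3: wait(T3) -> count=0 queue=[T3] holders={T1,T4}
Step 4: wait(T2) -> count=0 queue=[T3,T2] holders={T1,T4}
Step 5: signal(T1) -> count=0 queue=[T2] holders={T3,T4}
Step 6: wait(T1) -> count=0 queue=[T2,T1] holders={T3,T4}
Step 7: signal(T3) -> count=0 queue=[T1] holders={T2,T4}
Step 8: signal(T2) -> count=0 queue=[] holders={T1,T4}
Step 9: wait(T3) -> count=0 queue=[T3] holders={T1,T4}
Step 10: signal(T4) -> count=0 queue=[] holders={T1,T3}
Step 11: signal(T3) -> count=1 queue=[] holders={T1}
Final holders: {T1} -> 1 thread(s)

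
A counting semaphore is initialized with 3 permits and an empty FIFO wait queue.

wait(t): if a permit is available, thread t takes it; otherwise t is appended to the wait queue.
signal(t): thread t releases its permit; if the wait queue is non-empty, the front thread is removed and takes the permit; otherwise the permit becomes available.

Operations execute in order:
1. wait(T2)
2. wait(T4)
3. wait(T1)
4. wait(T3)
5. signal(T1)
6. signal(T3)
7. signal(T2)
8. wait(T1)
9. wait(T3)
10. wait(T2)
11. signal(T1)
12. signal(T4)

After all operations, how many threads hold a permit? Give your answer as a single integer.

Answer: 2

Derivation:
Step 1: wait(T2) -> count=2 queue=[] holders={T2}
Step 2: wait(T4) -> count=1 queue=[] holders={T2,T4}
Step 3: wait(T1) -> count=0 queue=[] holders={T1,T2,T4}
Step 4: wait(T3) -> count=0 queue=[T3] holders={T1,T2,T4}
Step 5: signal(T1) -> count=0 queue=[] holders={T2,T3,T4}
Step 6: signal(T3) -> count=1 queue=[] holders={T2,T4}
Step 7: signal(T2) -> count=2 queue=[] holders={T4}
Step 8: wait(T1) -> count=1 queue=[] holders={T1,T4}
Step 9: wait(T3) -> count=0 queue=[] holders={T1,T3,T4}
Step 10: wait(T2) -> count=0 queue=[T2] holders={T1,T3,T4}
Step 11: signal(T1) -> count=0 queue=[] holders={T2,T3,T4}
Step 12: signal(T4) -> count=1 queue=[] holders={T2,T3}
Final holders: {T2,T3} -> 2 thread(s)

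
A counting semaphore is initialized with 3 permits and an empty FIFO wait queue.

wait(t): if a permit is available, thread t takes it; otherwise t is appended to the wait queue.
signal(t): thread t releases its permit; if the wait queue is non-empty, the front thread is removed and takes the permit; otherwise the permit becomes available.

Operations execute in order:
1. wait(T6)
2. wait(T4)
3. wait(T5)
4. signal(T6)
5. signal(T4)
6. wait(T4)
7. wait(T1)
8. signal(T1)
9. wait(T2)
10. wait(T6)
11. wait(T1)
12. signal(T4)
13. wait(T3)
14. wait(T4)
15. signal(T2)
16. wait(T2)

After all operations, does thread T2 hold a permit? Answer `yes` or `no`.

Answer: no

Derivation:
Step 1: wait(T6) -> count=2 queue=[] holders={T6}
Step 2: wait(T4) -> count=1 queue=[] holders={T4,T6}
Step 3: wait(T5) -> count=0 queue=[] holders={T4,T5,T6}
Step 4: signal(T6) -> count=1 queue=[] holders={T4,T5}
Step 5: signal(T4) -> count=2 queue=[] holders={T5}
Step 6: wait(T4) -> count=1 queue=[] holders={T4,T5}
Step 7: wait(T1) -> count=0 queue=[] holders={T1,T4,T5}
Step 8: signal(T1) -> count=1 queue=[] holders={T4,T5}
Step 9: wait(T2) -> count=0 queue=[] holders={T2,T4,T5}
Step 10: wait(T6) -> count=0 queue=[T6] holders={T2,T4,T5}
Step 11: wait(T1) -> count=0 queue=[T6,T1] holders={T2,T4,T5}
Step 12: signal(T4) -> count=0 queue=[T1] holders={T2,T5,T6}
Step 13: wait(T3) -> count=0 queue=[T1,T3] holders={T2,T5,T6}
Step 14: wait(T4) -> count=0 queue=[T1,T3,T4] holders={T2,T5,T6}
Step 15: signal(T2) -> count=0 queue=[T3,T4] holders={T1,T5,T6}
Step 16: wait(T2) -> count=0 queue=[T3,T4,T2] holders={T1,T5,T6}
Final holders: {T1,T5,T6} -> T2 not in holders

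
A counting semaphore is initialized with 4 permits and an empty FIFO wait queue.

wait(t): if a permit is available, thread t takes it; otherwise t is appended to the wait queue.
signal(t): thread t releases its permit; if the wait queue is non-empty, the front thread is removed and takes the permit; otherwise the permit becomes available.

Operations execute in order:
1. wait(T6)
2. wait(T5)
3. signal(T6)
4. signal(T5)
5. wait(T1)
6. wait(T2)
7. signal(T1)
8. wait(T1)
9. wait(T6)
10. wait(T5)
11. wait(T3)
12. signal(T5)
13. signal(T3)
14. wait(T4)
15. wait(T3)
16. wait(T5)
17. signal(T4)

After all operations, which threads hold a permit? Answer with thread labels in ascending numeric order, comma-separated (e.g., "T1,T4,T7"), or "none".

Answer: T1,T2,T3,T6

Derivation:
Step 1: wait(T6) -> count=3 queue=[] holders={T6}
Step 2: wait(T5) -> count=2 queue=[] holders={T5,T6}
Step 3: signal(T6) -> count=3 queue=[] holders={T5}
Step 4: signal(T5) -> count=4 queue=[] holders={none}
Step 5: wait(T1) -> count=3 queue=[] holders={T1}
Step 6: wait(T2) -> count=2 queue=[] holders={T1,T2}
Step 7: signal(T1) -> count=3 queue=[] holders={T2}
Step 8: wait(T1) -> count=2 queue=[] holders={T1,T2}
Step 9: wait(T6) -> count=1 queue=[] holders={T1,T2,T6}
Step 10: wait(T5) -> count=0 queue=[] holders={T1,T2,T5,T6}
Step 11: wait(T3) -> count=0 queue=[T3] holders={T1,T2,T5,T6}
Step 12: signal(T5) -> count=0 queue=[] holders={T1,T2,T3,T6}
Step 13: signal(T3) -> count=1 queue=[] holders={T1,T2,T6}
Step 14: wait(T4) -> count=0 queue=[] holders={T1,T2,T4,T6}
Step 15: wait(T3) -> count=0 queue=[T3] holders={T1,T2,T4,T6}
Step 16: wait(T5) -> count=0 queue=[T3,T5] holders={T1,T2,T4,T6}
Step 17: signal(T4) -> count=0 queue=[T5] holders={T1,T2,T3,T6}
Final holders: T1,T2,T3,T6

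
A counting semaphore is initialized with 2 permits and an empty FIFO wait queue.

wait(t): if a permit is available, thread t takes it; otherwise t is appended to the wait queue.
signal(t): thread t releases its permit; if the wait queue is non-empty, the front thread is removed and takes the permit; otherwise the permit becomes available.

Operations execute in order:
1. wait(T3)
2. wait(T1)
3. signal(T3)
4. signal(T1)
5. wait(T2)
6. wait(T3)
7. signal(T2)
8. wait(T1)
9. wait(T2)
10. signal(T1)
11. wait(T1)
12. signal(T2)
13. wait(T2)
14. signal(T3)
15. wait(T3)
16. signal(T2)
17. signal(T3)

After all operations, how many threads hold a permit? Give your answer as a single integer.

Answer: 1

Derivation:
Step 1: wait(T3) -> count=1 queue=[] holders={T3}
Step 2: wait(T1) -> count=0 queue=[] holders={T1,T3}
Step 3: signal(T3) -> count=1 queue=[] holders={T1}
Step 4: signal(T1) -> count=2 queue=[] holders={none}
Step 5: wait(T2) -> count=1 queue=[] holders={T2}
Step 6: wait(T3) -> count=0 queue=[] holders={T2,T3}
Step 7: signal(T2) -> count=1 queue=[] holders={T3}
Step 8: wait(T1) -> count=0 queue=[] holders={T1,T3}
Step 9: wait(T2) -> count=0 queue=[T2] holders={T1,T3}
Step 10: signal(T1) -> count=0 queue=[] holders={T2,T3}
Step 11: wait(T1) -> count=0 queue=[T1] holders={T2,T3}
Step 12: signal(T2) -> count=0 queue=[] holders={T1,T3}
Step 13: wait(T2) -> count=0 queue=[T2] holders={T1,T3}
Step 14: signal(T3) -> count=0 queue=[] holders={T1,T2}
Step 15: wait(T3) -> count=0 queue=[T3] holders={T1,T2}
Step 16: signal(T2) -> count=0 queue=[] holders={T1,T3}
Step 17: signal(T3) -> count=1 queue=[] holders={T1}
Final holders: {T1} -> 1 thread(s)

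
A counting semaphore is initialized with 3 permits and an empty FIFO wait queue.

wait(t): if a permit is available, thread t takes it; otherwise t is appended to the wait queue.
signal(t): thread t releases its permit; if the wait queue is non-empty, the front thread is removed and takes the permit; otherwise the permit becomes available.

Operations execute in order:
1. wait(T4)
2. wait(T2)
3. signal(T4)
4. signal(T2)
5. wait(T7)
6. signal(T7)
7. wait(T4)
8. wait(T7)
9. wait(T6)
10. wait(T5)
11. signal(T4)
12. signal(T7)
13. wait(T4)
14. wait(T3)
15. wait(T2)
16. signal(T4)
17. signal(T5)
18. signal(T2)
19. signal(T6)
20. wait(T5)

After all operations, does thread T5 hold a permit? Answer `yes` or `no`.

Step 1: wait(T4) -> count=2 queue=[] holders={T4}
Step 2: wait(T2) -> count=1 queue=[] holders={T2,T4}
Step 3: signal(T4) -> count=2 queue=[] holders={T2}
Step 4: signal(T2) -> count=3 queue=[] holders={none}
Step 5: wait(T7) -> count=2 queue=[] holders={T7}
Step 6: signal(T7) -> count=3 queue=[] holders={none}
Step 7: wait(T4) -> count=2 queue=[] holders={T4}
Step 8: wait(T7) -> count=1 queue=[] holders={T4,T7}
Step 9: wait(T6) -> count=0 queue=[] holders={T4,T6,T7}
Step 10: wait(T5) -> count=0 queue=[T5] holders={T4,T6,T7}
Step 11: signal(T4) -> count=0 queue=[] holders={T5,T6,T7}
Step 12: signal(T7) -> count=1 queue=[] holders={T5,T6}
Step 13: wait(T4) -> count=0 queue=[] holders={T4,T5,T6}
Step 14: wait(T3) -> count=0 queue=[T3] holders={T4,T5,T6}
Step 15: wait(T2) -> count=0 queue=[T3,T2] holders={T4,T5,T6}
Step 16: signal(T4) -> count=0 queue=[T2] holders={T3,T5,T6}
Step 17: signal(T5) -> count=0 queue=[] holders={T2,T3,T6}
Step 18: signal(T2) -> count=1 queue=[] holders={T3,T6}
Step 19: signal(T6) -> count=2 queue=[] holders={T3}
Step 20: wait(T5) -> count=1 queue=[] holders={T3,T5}
Final holders: {T3,T5} -> T5 in holders

Answer: yes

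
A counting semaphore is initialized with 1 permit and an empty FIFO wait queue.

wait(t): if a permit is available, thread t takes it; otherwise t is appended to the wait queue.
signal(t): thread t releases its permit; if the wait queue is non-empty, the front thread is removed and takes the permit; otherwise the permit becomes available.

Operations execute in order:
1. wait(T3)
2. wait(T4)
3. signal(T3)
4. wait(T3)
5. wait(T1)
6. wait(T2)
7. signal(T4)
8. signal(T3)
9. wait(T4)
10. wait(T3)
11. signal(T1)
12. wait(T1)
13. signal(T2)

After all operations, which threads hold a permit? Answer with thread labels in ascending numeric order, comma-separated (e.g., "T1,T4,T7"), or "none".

Answer: T4

Derivation:
Step 1: wait(T3) -> count=0 queue=[] holders={T3}
Step 2: wait(T4) -> count=0 queue=[T4] holders={T3}
Step 3: signal(T3) -> count=0 queue=[] holders={T4}
Step 4: wait(T3) -> count=0 queue=[T3] holders={T4}
Step 5: wait(T1) -> count=0 queue=[T3,T1] holders={T4}
Step 6: wait(T2) -> count=0 queue=[T3,T1,T2] holders={T4}
Step 7: signal(T4) -> count=0 queue=[T1,T2] holders={T3}
Step 8: signal(T3) -> count=0 queue=[T2] holders={T1}
Step 9: wait(T4) -> count=0 queue=[T2,T4] holders={T1}
Step 10: wait(T3) -> count=0 queue=[T2,T4,T3] holders={T1}
Step 11: signal(T1) -> count=0 queue=[T4,T3] holders={T2}
Step 12: wait(T1) -> count=0 queue=[T4,T3,T1] holders={T2}
Step 13: signal(T2) -> count=0 queue=[T3,T1] holders={T4}
Final holders: T4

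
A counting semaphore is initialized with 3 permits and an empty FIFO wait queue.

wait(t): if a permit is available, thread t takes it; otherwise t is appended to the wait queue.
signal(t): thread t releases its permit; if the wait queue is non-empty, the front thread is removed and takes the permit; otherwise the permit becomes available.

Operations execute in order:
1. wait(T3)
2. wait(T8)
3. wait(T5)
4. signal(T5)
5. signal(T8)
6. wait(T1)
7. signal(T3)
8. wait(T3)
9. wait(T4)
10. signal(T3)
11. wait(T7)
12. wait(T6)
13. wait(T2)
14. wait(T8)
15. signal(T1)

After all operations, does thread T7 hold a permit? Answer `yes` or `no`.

Step 1: wait(T3) -> count=2 queue=[] holders={T3}
Step 2: wait(T8) -> count=1 queue=[] holders={T3,T8}
Step 3: wait(T5) -> count=0 queue=[] holders={T3,T5,T8}
Step 4: signal(T5) -> count=1 queue=[] holders={T3,T8}
Step 5: signal(T8) -> count=2 queue=[] holders={T3}
Step 6: wait(T1) -> count=1 queue=[] holders={T1,T3}
Step 7: signal(T3) -> count=2 queue=[] holders={T1}
Step 8: wait(T3) -> count=1 queue=[] holders={T1,T3}
Step 9: wait(T4) -> count=0 queue=[] holders={T1,T3,T4}
Step 10: signal(T3) -> count=1 queue=[] holders={T1,T4}
Step 11: wait(T7) -> count=0 queue=[] holders={T1,T4,T7}
Step 12: wait(T6) -> count=0 queue=[T6] holders={T1,T4,T7}
Step 13: wait(T2) -> count=0 queue=[T6,T2] holders={T1,T4,T7}
Step 14: wait(T8) -> count=0 queue=[T6,T2,T8] holders={T1,T4,T7}
Step 15: signal(T1) -> count=0 queue=[T2,T8] holders={T4,T6,T7}
Final holders: {T4,T6,T7} -> T7 in holders

Answer: yes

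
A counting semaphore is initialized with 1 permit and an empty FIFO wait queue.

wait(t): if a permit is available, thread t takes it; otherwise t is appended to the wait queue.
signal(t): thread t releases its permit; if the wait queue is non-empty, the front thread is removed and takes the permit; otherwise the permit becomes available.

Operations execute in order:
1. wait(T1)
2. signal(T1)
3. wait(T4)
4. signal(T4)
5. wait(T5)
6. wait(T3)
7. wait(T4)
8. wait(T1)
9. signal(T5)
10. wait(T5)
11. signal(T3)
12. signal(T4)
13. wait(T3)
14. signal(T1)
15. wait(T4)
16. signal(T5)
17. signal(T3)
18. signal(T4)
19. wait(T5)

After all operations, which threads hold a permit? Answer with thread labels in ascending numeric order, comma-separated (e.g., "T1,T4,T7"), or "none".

Answer: T5

Derivation:
Step 1: wait(T1) -> count=0 queue=[] holders={T1}
Step 2: signal(T1) -> count=1 queue=[] holders={none}
Step 3: wait(T4) -> count=0 queue=[] holders={T4}
Step 4: signal(T4) -> count=1 queue=[] holders={none}
Step 5: wait(T5) -> count=0 queue=[] holders={T5}
Step 6: wait(T3) -> count=0 queue=[T3] holders={T5}
Step 7: wait(T4) -> count=0 queue=[T3,T4] holders={T5}
Step 8: wait(T1) -> count=0 queue=[T3,T4,T1] holders={T5}
Step 9: signal(T5) -> count=0 queue=[T4,T1] holders={T3}
Step 10: wait(T5) -> count=0 queue=[T4,T1,T5] holders={T3}
Step 11: signal(T3) -> count=0 queue=[T1,T5] holders={T4}
Step 12: signal(T4) -> count=0 queue=[T5] holders={T1}
Step 13: wait(T3) -> count=0 queue=[T5,T3] holders={T1}
Step 14: signal(T1) -> count=0 queue=[T3] holders={T5}
Step 15: wait(T4) -> count=0 queue=[T3,T4] holders={T5}
Step 16: signal(T5) -> count=0 queue=[T4] holders={T3}
Step 17: signal(T3) -> count=0 queue=[] holders={T4}
Step 18: signal(T4) -> count=1 queue=[] holders={none}
Step 19: wait(T5) -> count=0 queue=[] holders={T5}
Final holders: T5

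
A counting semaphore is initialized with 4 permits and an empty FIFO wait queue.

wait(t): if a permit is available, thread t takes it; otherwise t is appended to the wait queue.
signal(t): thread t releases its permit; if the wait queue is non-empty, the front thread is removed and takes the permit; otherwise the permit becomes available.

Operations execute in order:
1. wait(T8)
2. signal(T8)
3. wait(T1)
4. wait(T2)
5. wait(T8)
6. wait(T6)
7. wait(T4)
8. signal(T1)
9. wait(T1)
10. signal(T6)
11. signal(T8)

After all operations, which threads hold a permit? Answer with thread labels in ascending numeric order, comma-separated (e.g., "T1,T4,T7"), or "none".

Step 1: wait(T8) -> count=3 queue=[] holders={T8}
Step 2: signal(T8) -> count=4 queue=[] holders={none}
Step 3: wait(T1) -> count=3 queue=[] holders={T1}
Step 4: wait(T2) -> count=2 queue=[] holders={T1,T2}
Step 5: wait(T8) -> count=1 queue=[] holders={T1,T2,T8}
Step 6: wait(T6) -> count=0 queue=[] holders={T1,T2,T6,T8}
Step 7: wait(T4) -> count=0 queue=[T4] holders={T1,T2,T6,T8}
Step 8: signal(T1) -> count=0 queue=[] holders={T2,T4,T6,T8}
Step 9: wait(T1) -> count=0 queue=[T1] holders={T2,T4,T6,T8}
Step 10: signal(T6) -> count=0 queue=[] holders={T1,T2,T4,T8}
Step 11: signal(T8) -> count=1 queue=[] holders={T1,T2,T4}
Final holders: T1,T2,T4

Answer: T1,T2,T4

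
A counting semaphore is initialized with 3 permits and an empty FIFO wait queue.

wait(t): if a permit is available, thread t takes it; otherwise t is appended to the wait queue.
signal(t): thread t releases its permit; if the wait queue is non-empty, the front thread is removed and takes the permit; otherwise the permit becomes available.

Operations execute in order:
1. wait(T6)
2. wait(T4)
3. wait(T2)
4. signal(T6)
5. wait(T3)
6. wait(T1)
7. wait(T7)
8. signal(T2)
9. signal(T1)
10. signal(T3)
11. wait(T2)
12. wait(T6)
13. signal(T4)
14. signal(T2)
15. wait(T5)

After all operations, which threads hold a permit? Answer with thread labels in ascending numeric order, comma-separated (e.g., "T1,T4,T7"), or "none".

Step 1: wait(T6) -> count=2 queue=[] holders={T6}
Step 2: wait(T4) -> count=1 queue=[] holders={T4,T6}
Step 3: wait(T2) -> count=0 queue=[] holders={T2,T4,T6}
Step 4: signal(T6) -> count=1 queue=[] holders={T2,T4}
Step 5: wait(T3) -> count=0 queue=[] holders={T2,T3,T4}
Step 6: wait(T1) -> count=0 queue=[T1] holders={T2,T3,T4}
Step 7: wait(T7) -> count=0 queue=[T1,T7] holders={T2,T3,T4}
Step 8: signal(T2) -> count=0 queue=[T7] holders={T1,T3,T4}
Step 9: signal(T1) -> count=0 queue=[] holders={T3,T4,T7}
Step 10: signal(T3) -> count=1 queue=[] holders={T4,T7}
Step 11: wait(T2) -> count=0 queue=[] holders={T2,T4,T7}
Step 12: wait(T6) -> count=0 queue=[T6] holders={T2,T4,T7}
Step 13: signal(T4) -> count=0 queue=[] holders={T2,T6,T7}
Step 14: signal(T2) -> count=1 queue=[] holders={T6,T7}
Step 15: wait(T5) -> count=0 queue=[] holders={T5,T6,T7}
Final holders: T5,T6,T7

Answer: T5,T6,T7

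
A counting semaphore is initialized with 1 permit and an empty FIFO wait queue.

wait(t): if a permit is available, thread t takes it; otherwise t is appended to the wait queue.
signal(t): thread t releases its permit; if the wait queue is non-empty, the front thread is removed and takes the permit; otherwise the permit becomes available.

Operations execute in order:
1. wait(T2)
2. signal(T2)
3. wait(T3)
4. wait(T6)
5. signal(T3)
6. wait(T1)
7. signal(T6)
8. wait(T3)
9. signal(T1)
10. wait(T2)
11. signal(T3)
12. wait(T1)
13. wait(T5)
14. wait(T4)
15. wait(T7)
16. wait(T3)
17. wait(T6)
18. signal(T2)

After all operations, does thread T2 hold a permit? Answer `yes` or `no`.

Answer: no

Derivation:
Step 1: wait(T2) -> count=0 queue=[] holders={T2}
Step 2: signal(T2) -> count=1 queue=[] holders={none}
Step 3: wait(T3) -> count=0 queue=[] holders={T3}
Step 4: wait(T6) -> count=0 queue=[T6] holders={T3}
Step 5: signal(T3) -> count=0 queue=[] holders={T6}
Step 6: wait(T1) -> count=0 queue=[T1] holders={T6}
Step 7: signal(T6) -> count=0 queue=[] holders={T1}
Step 8: wait(T3) -> count=0 queue=[T3] holders={T1}
Step 9: signal(T1) -> count=0 queue=[] holders={T3}
Step 10: wait(T2) -> count=0 queue=[T2] holders={T3}
Step 11: signal(T3) -> count=0 queue=[] holders={T2}
Step 12: wait(T1) -> count=0 queue=[T1] holders={T2}
Step 13: wait(T5) -> count=0 queue=[T1,T5] holders={T2}
Step 14: wait(T4) -> count=0 queue=[T1,T5,T4] holders={T2}
Step 15: wait(T7) -> count=0 queue=[T1,T5,T4,T7] holders={T2}
Step 16: wait(T3) -> count=0 queue=[T1,T5,T4,T7,T3] holders={T2}
Step 17: wait(T6) -> count=0 queue=[T1,T5,T4,T7,T3,T6] holders={T2}
Step 18: signal(T2) -> count=0 queue=[T5,T4,T7,T3,T6] holders={T1}
Final holders: {T1} -> T2 not in holders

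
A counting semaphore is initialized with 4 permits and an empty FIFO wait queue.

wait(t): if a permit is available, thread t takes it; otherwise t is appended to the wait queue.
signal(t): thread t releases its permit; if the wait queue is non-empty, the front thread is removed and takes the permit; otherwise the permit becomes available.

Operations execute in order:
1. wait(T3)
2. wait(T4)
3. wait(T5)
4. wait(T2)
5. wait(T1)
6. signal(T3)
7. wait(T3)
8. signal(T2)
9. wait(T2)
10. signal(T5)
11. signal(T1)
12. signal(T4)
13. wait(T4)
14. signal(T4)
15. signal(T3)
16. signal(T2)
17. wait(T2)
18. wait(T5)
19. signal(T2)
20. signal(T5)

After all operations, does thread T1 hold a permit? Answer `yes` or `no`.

Answer: no

Derivation:
Step 1: wait(T3) -> count=3 queue=[] holders={T3}
Step 2: wait(T4) -> count=2 queue=[] holders={T3,T4}
Step 3: wait(T5) -> count=1 queue=[] holders={T3,T4,T5}
Step 4: wait(T2) -> count=0 queue=[] holders={T2,T3,T4,T5}
Step 5: wait(T1) -> count=0 queue=[T1] holders={T2,T3,T4,T5}
Step 6: signal(T3) -> count=0 queue=[] holders={T1,T2,T4,T5}
Step 7: wait(T3) -> count=0 queue=[T3] holders={T1,T2,T4,T5}
Step 8: signal(T2) -> count=0 queue=[] holders={T1,T3,T4,T5}
Step 9: wait(T2) -> count=0 queue=[T2] holders={T1,T3,T4,T5}
Step 10: signal(T5) -> count=0 queue=[] holders={T1,T2,T3,T4}
Step 11: signal(T1) -> count=1 queue=[] holders={T2,T3,T4}
Step 12: signal(T4) -> count=2 queue=[] holders={T2,T3}
Step 13: wait(T4) -> count=1 queue=[] holders={T2,T3,T4}
Step 14: signal(T4) -> count=2 queue=[] holders={T2,T3}
Step 15: signal(T3) -> count=3 queue=[] holders={T2}
Step 16: signal(T2) -> count=4 queue=[] holders={none}
Step 17: wait(T2) -> count=3 queue=[] holders={T2}
Step 18: wait(T5) -> count=2 queue=[] holders={T2,T5}
Step 19: signal(T2) -> count=3 queue=[] holders={T5}
Step 20: signal(T5) -> count=4 queue=[] holders={none}
Final holders: {none} -> T1 not in holders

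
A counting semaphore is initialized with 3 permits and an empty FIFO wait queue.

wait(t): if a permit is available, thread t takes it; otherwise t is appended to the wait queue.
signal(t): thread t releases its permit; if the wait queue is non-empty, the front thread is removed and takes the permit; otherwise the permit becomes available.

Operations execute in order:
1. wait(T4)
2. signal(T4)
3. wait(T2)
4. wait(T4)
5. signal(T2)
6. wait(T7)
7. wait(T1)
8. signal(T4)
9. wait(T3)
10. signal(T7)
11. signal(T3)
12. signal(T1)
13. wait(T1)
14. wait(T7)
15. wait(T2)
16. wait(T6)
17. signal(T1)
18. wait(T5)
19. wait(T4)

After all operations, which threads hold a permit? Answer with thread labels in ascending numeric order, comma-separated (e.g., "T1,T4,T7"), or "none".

Step 1: wait(T4) -> count=2 queue=[] holders={T4}
Step 2: signal(T4) -> count=3 queue=[] holders={none}
Step 3: wait(T2) -> count=2 queue=[] holders={T2}
Step 4: wait(T4) -> count=1 queue=[] holders={T2,T4}
Step 5: signal(T2) -> count=2 queue=[] holders={T4}
Step 6: wait(T7) -> count=1 queue=[] holders={T4,T7}
Step 7: wait(T1) -> count=0 queue=[] holders={T1,T4,T7}
Step 8: signal(T4) -> count=1 queue=[] holders={T1,T7}
Step 9: wait(T3) -> count=0 queue=[] holders={T1,T3,T7}
Step 10: signal(T7) -> count=1 queue=[] holders={T1,T3}
Step 11: signal(T3) -> count=2 queue=[] holders={T1}
Step 12: signal(T1) -> count=3 queue=[] holders={none}
Step 13: wait(T1) -> count=2 queue=[] holders={T1}
Step 14: wait(T7) -> count=1 queue=[] holders={T1,T7}
Step 15: wait(T2) -> count=0 queue=[] holders={T1,T2,T7}
Step 16: wait(T6) -> count=0 queue=[T6] holders={T1,T2,T7}
Step 17: signal(T1) -> count=0 queue=[] holders={T2,T6,T7}
Step 18: wait(T5) -> count=0 queue=[T5] holders={T2,T6,T7}
Step 19: wait(T4) -> count=0 queue=[T5,T4] holders={T2,T6,T7}
Final holders: T2,T6,T7

Answer: T2,T6,T7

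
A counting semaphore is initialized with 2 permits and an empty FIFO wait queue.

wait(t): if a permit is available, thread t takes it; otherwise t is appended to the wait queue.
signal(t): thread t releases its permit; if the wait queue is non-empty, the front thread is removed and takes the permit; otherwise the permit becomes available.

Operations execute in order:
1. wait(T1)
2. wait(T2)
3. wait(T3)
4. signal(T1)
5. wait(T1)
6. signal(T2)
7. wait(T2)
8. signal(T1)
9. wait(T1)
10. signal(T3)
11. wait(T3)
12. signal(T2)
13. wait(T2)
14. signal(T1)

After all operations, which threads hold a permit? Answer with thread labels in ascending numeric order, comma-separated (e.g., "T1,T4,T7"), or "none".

Answer: T2,T3

Derivation:
Step 1: wait(T1) -> count=1 queue=[] holders={T1}
Step 2: wait(T2) -> count=0 queue=[] holders={T1,T2}
Step 3: wait(T3) -> count=0 queue=[T3] holders={T1,T2}
Step 4: signal(T1) -> count=0 queue=[] holders={T2,T3}
Step 5: wait(T1) -> count=0 queue=[T1] holders={T2,T3}
Step 6: signal(T2) -> count=0 queue=[] holders={T1,T3}
Step 7: wait(T2) -> count=0 queue=[T2] holders={T1,T3}
Step 8: signal(T1) -> count=0 queue=[] holders={T2,T3}
Step 9: wait(T1) -> count=0 queue=[T1] holders={T2,T3}
Step 10: signal(T3) -> count=0 queue=[] holders={T1,T2}
Step 11: wait(T3) -> count=0 queue=[T3] holders={T1,T2}
Step 12: signal(T2) -> count=0 queue=[] holders={T1,T3}
Step 13: wait(T2) -> count=0 queue=[T2] holders={T1,T3}
Step 14: signal(T1) -> count=0 queue=[] holders={T2,T3}
Final holders: T2,T3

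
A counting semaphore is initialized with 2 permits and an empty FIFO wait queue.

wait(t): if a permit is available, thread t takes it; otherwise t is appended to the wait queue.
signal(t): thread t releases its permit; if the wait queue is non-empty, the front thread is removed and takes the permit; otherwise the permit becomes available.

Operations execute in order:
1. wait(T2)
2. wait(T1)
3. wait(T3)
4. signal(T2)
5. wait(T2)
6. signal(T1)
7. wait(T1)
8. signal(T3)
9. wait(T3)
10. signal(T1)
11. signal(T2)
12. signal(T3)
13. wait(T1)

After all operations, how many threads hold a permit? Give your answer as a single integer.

Step 1: wait(T2) -> count=1 queue=[] holders={T2}
Step 2: wait(T1) -> count=0 queue=[] holders={T1,T2}
Step 3: wait(T3) -> count=0 queue=[T3] holders={T1,T2}
Step 4: signal(T2) -> count=0 queue=[] holders={T1,T3}
Step 5: wait(T2) -> count=0 queue=[T2] holders={T1,T3}
Step 6: signal(T1) -> count=0 queue=[] holders={T2,T3}
Step 7: wait(T1) -> count=0 queue=[T1] holders={T2,T3}
Step 8: signal(T3) -> count=0 queue=[] holders={T1,T2}
Step 9: wait(T3) -> count=0 queue=[T3] holders={T1,T2}
Step 10: signal(T1) -> count=0 queue=[] holders={T2,T3}
Step 11: signal(T2) -> count=1 queue=[] holders={T3}
Step 12: signal(T3) -> count=2 queue=[] holders={none}
Step 13: wait(T1) -> count=1 queue=[] holders={T1}
Final holders: {T1} -> 1 thread(s)

Answer: 1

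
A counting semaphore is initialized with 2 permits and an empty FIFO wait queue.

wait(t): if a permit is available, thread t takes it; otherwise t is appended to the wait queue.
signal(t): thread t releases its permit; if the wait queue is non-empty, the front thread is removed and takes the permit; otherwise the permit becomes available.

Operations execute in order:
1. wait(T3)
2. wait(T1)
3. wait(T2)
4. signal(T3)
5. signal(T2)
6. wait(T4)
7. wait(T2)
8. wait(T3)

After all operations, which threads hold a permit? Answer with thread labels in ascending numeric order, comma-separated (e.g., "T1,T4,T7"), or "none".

Answer: T1,T4

Derivation:
Step 1: wait(T3) -> count=1 queue=[] holders={T3}
Step 2: wait(T1) -> count=0 queue=[] holders={T1,T3}
Step 3: wait(T2) -> count=0 queue=[T2] holders={T1,T3}
Step 4: signal(T3) -> count=0 queue=[] holders={T1,T2}
Step 5: signal(T2) -> count=1 queue=[] holders={T1}
Step 6: wait(T4) -> count=0 queue=[] holders={T1,T4}
Step 7: wait(T2) -> count=0 queue=[T2] holders={T1,T4}
Step 8: wait(T3) -> count=0 queue=[T2,T3] holders={T1,T4}
Final holders: T1,T4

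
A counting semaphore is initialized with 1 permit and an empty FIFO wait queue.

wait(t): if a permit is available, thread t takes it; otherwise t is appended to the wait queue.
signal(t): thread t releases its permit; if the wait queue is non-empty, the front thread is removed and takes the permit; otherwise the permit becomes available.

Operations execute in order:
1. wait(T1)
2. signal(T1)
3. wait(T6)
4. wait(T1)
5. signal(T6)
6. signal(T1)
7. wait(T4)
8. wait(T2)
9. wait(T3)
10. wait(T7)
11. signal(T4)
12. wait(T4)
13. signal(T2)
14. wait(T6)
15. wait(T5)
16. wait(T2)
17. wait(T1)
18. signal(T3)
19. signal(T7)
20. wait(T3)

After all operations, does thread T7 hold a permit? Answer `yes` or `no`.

Answer: no

Derivation:
Step 1: wait(T1) -> count=0 queue=[] holders={T1}
Step 2: signal(T1) -> count=1 queue=[] holders={none}
Step 3: wait(T6) -> count=0 queue=[] holders={T6}
Step 4: wait(T1) -> count=0 queue=[T1] holders={T6}
Step 5: signal(T6) -> count=0 queue=[] holders={T1}
Step 6: signal(T1) -> count=1 queue=[] holders={none}
Step 7: wait(T4) -> count=0 queue=[] holders={T4}
Step 8: wait(T2) -> count=0 queue=[T2] holders={T4}
Step 9: wait(T3) -> count=0 queue=[T2,T3] holders={T4}
Step 10: wait(T7) -> count=0 queue=[T2,T3,T7] holders={T4}
Step 11: signal(T4) -> count=0 queue=[T3,T7] holders={T2}
Step 12: wait(T4) -> count=0 queue=[T3,T7,T4] holders={T2}
Step 13: signal(T2) -> count=0 queue=[T7,T4] holders={T3}
Step 14: wait(T6) -> count=0 queue=[T7,T4,T6] holders={T3}
Step 15: wait(T5) -> count=0 queue=[T7,T4,T6,T5] holders={T3}
Step 16: wait(T2) -> count=0 queue=[T7,T4,T6,T5,T2] holders={T3}
Step 17: wait(T1) -> count=0 queue=[T7,T4,T6,T5,T2,T1] holders={T3}
Step 18: signal(T3) -> count=0 queue=[T4,T6,T5,T2,T1] holders={T7}
Step 19: signal(T7) -> count=0 queue=[T6,T5,T2,T1] holders={T4}
Step 20: wait(T3) -> count=0 queue=[T6,T5,T2,T1,T3] holders={T4}
Final holders: {T4} -> T7 not in holders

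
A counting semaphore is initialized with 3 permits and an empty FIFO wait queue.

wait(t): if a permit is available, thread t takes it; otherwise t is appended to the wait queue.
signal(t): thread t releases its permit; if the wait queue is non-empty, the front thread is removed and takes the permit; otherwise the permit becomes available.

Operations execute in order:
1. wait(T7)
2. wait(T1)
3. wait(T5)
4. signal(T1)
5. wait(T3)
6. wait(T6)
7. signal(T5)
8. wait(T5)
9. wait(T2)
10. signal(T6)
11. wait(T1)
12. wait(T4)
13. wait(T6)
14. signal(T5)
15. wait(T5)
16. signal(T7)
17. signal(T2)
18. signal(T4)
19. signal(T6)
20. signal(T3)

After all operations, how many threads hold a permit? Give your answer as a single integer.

Step 1: wait(T7) -> count=2 queue=[] holders={T7}
Step 2: wait(T1) -> count=1 queue=[] holders={T1,T7}
Step 3: wait(T5) -> count=0 queue=[] holders={T1,T5,T7}
Step 4: signal(T1) -> count=1 queue=[] holders={T5,T7}
Step 5: wait(T3) -> count=0 queue=[] holders={T3,T5,T7}
Step 6: wait(T6) -> count=0 queue=[T6] holders={T3,T5,T7}
Step 7: signal(T5) -> count=0 queue=[] holders={T3,T6,T7}
Step 8: wait(T5) -> count=0 queue=[T5] holders={T3,T6,T7}
Step 9: wait(T2) -> count=0 queue=[T5,T2] holders={T3,T6,T7}
Step 10: signal(T6) -> count=0 queue=[T2] holders={T3,T5,T7}
Step 11: wait(T1) -> count=0 queue=[T2,T1] holders={T3,T5,T7}
Step 12: wait(T4) -> count=0 queue=[T2,T1,T4] holders={T3,T5,T7}
Step 13: wait(T6) -> count=0 queue=[T2,T1,T4,T6] holders={T3,T5,T7}
Step 14: signal(T5) -> count=0 queue=[T1,T4,T6] holders={T2,T3,T7}
Step 15: wait(T5) -> count=0 queue=[T1,T4,T6,T5] holders={T2,T3,T7}
Step 16: signal(T7) -> count=0 queue=[T4,T6,T5] holders={T1,T2,T3}
Step 17: signal(T2) -> count=0 queue=[T6,T5] holders={T1,T3,T4}
Step 18: signal(T4) -> count=0 queue=[T5] holders={T1,T3,T6}
Step 19: signal(T6) -> count=0 queue=[] holders={T1,T3,T5}
Step 20: signal(T3) -> count=1 queue=[] holders={T1,T5}
Final holders: {T1,T5} -> 2 thread(s)

Answer: 2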